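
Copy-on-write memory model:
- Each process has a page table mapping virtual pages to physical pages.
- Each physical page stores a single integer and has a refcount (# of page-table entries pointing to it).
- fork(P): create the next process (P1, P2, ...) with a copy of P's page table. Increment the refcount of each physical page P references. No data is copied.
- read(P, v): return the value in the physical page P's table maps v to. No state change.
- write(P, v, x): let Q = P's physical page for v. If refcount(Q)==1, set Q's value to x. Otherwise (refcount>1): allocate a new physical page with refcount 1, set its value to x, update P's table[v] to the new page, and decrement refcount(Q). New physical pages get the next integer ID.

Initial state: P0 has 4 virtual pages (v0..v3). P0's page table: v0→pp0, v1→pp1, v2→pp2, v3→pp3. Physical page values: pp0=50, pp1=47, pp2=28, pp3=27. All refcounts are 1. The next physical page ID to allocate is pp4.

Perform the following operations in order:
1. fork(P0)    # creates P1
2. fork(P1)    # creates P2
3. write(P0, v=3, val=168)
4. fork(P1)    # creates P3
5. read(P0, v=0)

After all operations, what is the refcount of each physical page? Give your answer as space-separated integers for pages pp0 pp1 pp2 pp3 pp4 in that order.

Op 1: fork(P0) -> P1. 4 ppages; refcounts: pp0:2 pp1:2 pp2:2 pp3:2
Op 2: fork(P1) -> P2. 4 ppages; refcounts: pp0:3 pp1:3 pp2:3 pp3:3
Op 3: write(P0, v3, 168). refcount(pp3)=3>1 -> COPY to pp4. 5 ppages; refcounts: pp0:3 pp1:3 pp2:3 pp3:2 pp4:1
Op 4: fork(P1) -> P3. 5 ppages; refcounts: pp0:4 pp1:4 pp2:4 pp3:3 pp4:1
Op 5: read(P0, v0) -> 50. No state change.

Answer: 4 4 4 3 1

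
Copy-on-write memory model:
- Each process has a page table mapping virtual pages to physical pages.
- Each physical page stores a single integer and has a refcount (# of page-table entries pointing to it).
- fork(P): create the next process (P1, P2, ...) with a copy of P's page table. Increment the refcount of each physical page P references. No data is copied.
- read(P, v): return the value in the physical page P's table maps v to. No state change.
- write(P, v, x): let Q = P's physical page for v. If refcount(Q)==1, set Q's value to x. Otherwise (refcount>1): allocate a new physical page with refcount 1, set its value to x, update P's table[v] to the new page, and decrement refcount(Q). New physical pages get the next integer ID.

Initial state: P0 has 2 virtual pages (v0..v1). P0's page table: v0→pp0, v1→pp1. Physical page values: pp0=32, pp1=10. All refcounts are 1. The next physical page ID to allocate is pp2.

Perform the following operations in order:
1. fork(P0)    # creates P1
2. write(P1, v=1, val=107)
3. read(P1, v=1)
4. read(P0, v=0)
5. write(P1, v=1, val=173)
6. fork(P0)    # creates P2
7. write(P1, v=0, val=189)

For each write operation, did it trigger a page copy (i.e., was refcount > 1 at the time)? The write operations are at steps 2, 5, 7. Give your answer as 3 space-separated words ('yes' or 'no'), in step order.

Op 1: fork(P0) -> P1. 2 ppages; refcounts: pp0:2 pp1:2
Op 2: write(P1, v1, 107). refcount(pp1)=2>1 -> COPY to pp2. 3 ppages; refcounts: pp0:2 pp1:1 pp2:1
Op 3: read(P1, v1) -> 107. No state change.
Op 4: read(P0, v0) -> 32. No state change.
Op 5: write(P1, v1, 173). refcount(pp2)=1 -> write in place. 3 ppages; refcounts: pp0:2 pp1:1 pp2:1
Op 6: fork(P0) -> P2. 3 ppages; refcounts: pp0:3 pp1:2 pp2:1
Op 7: write(P1, v0, 189). refcount(pp0)=3>1 -> COPY to pp3. 4 ppages; refcounts: pp0:2 pp1:2 pp2:1 pp3:1

yes no yes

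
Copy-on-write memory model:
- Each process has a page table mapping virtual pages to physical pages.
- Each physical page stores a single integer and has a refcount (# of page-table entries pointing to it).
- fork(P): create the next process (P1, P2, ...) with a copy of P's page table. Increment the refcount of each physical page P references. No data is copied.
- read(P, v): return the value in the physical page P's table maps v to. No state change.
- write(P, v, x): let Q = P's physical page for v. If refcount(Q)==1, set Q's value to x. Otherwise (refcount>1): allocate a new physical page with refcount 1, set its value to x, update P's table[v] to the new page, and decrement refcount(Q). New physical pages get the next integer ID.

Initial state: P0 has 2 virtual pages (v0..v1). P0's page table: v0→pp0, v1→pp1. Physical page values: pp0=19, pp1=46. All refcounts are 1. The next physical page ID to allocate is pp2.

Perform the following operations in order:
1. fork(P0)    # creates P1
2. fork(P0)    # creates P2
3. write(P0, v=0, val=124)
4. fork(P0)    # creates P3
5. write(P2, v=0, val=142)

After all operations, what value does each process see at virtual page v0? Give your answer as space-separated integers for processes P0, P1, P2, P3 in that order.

Answer: 124 19 142 124

Derivation:
Op 1: fork(P0) -> P1. 2 ppages; refcounts: pp0:2 pp1:2
Op 2: fork(P0) -> P2. 2 ppages; refcounts: pp0:3 pp1:3
Op 3: write(P0, v0, 124). refcount(pp0)=3>1 -> COPY to pp2. 3 ppages; refcounts: pp0:2 pp1:3 pp2:1
Op 4: fork(P0) -> P3. 3 ppages; refcounts: pp0:2 pp1:4 pp2:2
Op 5: write(P2, v0, 142). refcount(pp0)=2>1 -> COPY to pp3. 4 ppages; refcounts: pp0:1 pp1:4 pp2:2 pp3:1
P0: v0 -> pp2 = 124
P1: v0 -> pp0 = 19
P2: v0 -> pp3 = 142
P3: v0 -> pp2 = 124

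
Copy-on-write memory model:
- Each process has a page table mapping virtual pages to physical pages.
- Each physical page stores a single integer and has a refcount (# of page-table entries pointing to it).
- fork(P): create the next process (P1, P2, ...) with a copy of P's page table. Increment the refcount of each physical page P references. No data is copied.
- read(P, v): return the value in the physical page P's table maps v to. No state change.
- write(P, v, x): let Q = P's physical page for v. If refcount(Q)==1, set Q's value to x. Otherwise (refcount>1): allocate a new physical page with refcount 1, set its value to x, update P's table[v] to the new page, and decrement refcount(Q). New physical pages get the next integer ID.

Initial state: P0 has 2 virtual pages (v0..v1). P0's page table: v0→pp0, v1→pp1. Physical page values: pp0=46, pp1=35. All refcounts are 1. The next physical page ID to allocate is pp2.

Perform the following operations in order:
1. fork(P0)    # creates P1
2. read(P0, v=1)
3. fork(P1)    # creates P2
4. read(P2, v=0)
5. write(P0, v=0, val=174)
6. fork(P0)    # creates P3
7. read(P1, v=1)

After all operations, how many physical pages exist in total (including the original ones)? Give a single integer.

Op 1: fork(P0) -> P1. 2 ppages; refcounts: pp0:2 pp1:2
Op 2: read(P0, v1) -> 35. No state change.
Op 3: fork(P1) -> P2. 2 ppages; refcounts: pp0:3 pp1:3
Op 4: read(P2, v0) -> 46. No state change.
Op 5: write(P0, v0, 174). refcount(pp0)=3>1 -> COPY to pp2. 3 ppages; refcounts: pp0:2 pp1:3 pp2:1
Op 6: fork(P0) -> P3. 3 ppages; refcounts: pp0:2 pp1:4 pp2:2
Op 7: read(P1, v1) -> 35. No state change.

Answer: 3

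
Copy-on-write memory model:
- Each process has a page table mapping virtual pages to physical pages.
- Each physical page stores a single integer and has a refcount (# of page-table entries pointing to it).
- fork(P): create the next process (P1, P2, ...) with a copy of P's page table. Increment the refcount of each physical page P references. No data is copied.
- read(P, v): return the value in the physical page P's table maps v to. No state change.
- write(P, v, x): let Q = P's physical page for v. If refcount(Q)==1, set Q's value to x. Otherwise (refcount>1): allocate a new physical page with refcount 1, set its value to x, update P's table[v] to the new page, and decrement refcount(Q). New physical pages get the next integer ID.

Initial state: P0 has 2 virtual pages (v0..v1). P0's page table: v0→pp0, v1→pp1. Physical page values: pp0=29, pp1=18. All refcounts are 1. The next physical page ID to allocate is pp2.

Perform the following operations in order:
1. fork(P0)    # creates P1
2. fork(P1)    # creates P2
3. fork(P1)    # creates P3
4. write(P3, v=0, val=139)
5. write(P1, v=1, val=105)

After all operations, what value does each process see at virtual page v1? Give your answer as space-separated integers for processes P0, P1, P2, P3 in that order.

Answer: 18 105 18 18

Derivation:
Op 1: fork(P0) -> P1. 2 ppages; refcounts: pp0:2 pp1:2
Op 2: fork(P1) -> P2. 2 ppages; refcounts: pp0:3 pp1:3
Op 3: fork(P1) -> P3. 2 ppages; refcounts: pp0:4 pp1:4
Op 4: write(P3, v0, 139). refcount(pp0)=4>1 -> COPY to pp2. 3 ppages; refcounts: pp0:3 pp1:4 pp2:1
Op 5: write(P1, v1, 105). refcount(pp1)=4>1 -> COPY to pp3. 4 ppages; refcounts: pp0:3 pp1:3 pp2:1 pp3:1
P0: v1 -> pp1 = 18
P1: v1 -> pp3 = 105
P2: v1 -> pp1 = 18
P3: v1 -> pp1 = 18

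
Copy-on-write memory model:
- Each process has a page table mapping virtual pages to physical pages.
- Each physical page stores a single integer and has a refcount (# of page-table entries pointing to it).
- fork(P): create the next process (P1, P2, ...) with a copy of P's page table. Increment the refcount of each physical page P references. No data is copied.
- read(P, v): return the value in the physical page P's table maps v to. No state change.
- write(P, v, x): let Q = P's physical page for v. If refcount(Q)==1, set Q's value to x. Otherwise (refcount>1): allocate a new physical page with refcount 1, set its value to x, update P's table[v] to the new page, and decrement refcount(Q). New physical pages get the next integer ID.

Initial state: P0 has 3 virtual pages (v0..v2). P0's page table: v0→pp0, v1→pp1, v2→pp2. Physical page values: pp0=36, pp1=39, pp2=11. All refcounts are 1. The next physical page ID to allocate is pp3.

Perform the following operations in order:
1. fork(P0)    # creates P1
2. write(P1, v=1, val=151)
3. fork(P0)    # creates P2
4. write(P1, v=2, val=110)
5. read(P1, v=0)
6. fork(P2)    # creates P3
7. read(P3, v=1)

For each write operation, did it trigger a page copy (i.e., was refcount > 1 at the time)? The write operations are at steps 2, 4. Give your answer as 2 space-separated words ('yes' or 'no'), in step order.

Op 1: fork(P0) -> P1. 3 ppages; refcounts: pp0:2 pp1:2 pp2:2
Op 2: write(P1, v1, 151). refcount(pp1)=2>1 -> COPY to pp3. 4 ppages; refcounts: pp0:2 pp1:1 pp2:2 pp3:1
Op 3: fork(P0) -> P2. 4 ppages; refcounts: pp0:3 pp1:2 pp2:3 pp3:1
Op 4: write(P1, v2, 110). refcount(pp2)=3>1 -> COPY to pp4. 5 ppages; refcounts: pp0:3 pp1:2 pp2:2 pp3:1 pp4:1
Op 5: read(P1, v0) -> 36. No state change.
Op 6: fork(P2) -> P3. 5 ppages; refcounts: pp0:4 pp1:3 pp2:3 pp3:1 pp4:1
Op 7: read(P3, v1) -> 39. No state change.

yes yes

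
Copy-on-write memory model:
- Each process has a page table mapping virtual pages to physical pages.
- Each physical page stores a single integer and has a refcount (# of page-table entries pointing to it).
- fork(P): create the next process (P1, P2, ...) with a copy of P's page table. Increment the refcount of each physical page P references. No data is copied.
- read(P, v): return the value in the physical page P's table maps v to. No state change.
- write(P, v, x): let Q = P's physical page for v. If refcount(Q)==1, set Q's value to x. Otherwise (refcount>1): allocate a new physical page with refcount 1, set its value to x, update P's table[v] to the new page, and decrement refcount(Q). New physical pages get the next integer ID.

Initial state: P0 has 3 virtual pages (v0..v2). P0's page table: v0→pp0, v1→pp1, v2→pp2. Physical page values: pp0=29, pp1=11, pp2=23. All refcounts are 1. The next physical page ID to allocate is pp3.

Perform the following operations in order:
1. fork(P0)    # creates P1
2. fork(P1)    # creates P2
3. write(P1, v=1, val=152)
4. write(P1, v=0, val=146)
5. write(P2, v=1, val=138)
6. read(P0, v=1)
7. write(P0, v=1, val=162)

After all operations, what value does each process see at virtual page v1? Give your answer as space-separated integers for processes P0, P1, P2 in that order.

Answer: 162 152 138

Derivation:
Op 1: fork(P0) -> P1. 3 ppages; refcounts: pp0:2 pp1:2 pp2:2
Op 2: fork(P1) -> P2. 3 ppages; refcounts: pp0:3 pp1:3 pp2:3
Op 3: write(P1, v1, 152). refcount(pp1)=3>1 -> COPY to pp3. 4 ppages; refcounts: pp0:3 pp1:2 pp2:3 pp3:1
Op 4: write(P1, v0, 146). refcount(pp0)=3>1 -> COPY to pp4. 5 ppages; refcounts: pp0:2 pp1:2 pp2:3 pp3:1 pp4:1
Op 5: write(P2, v1, 138). refcount(pp1)=2>1 -> COPY to pp5. 6 ppages; refcounts: pp0:2 pp1:1 pp2:3 pp3:1 pp4:1 pp5:1
Op 6: read(P0, v1) -> 11. No state change.
Op 7: write(P0, v1, 162). refcount(pp1)=1 -> write in place. 6 ppages; refcounts: pp0:2 pp1:1 pp2:3 pp3:1 pp4:1 pp5:1
P0: v1 -> pp1 = 162
P1: v1 -> pp3 = 152
P2: v1 -> pp5 = 138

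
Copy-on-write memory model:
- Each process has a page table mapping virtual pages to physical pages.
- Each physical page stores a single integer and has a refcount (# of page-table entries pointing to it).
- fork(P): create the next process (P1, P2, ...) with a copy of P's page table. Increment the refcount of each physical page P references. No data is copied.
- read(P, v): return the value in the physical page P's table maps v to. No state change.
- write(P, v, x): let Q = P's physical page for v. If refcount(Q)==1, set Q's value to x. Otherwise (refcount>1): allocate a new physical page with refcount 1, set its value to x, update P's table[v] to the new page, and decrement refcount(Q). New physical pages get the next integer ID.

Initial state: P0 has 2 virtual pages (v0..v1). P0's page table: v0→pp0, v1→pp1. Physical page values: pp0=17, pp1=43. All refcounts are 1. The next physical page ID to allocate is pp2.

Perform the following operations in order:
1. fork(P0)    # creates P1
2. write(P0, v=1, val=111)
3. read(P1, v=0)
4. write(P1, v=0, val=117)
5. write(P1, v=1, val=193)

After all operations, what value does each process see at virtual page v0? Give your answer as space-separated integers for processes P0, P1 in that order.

Op 1: fork(P0) -> P1. 2 ppages; refcounts: pp0:2 pp1:2
Op 2: write(P0, v1, 111). refcount(pp1)=2>1 -> COPY to pp2. 3 ppages; refcounts: pp0:2 pp1:1 pp2:1
Op 3: read(P1, v0) -> 17. No state change.
Op 4: write(P1, v0, 117). refcount(pp0)=2>1 -> COPY to pp3. 4 ppages; refcounts: pp0:1 pp1:1 pp2:1 pp3:1
Op 5: write(P1, v1, 193). refcount(pp1)=1 -> write in place. 4 ppages; refcounts: pp0:1 pp1:1 pp2:1 pp3:1
P0: v0 -> pp0 = 17
P1: v0 -> pp3 = 117

Answer: 17 117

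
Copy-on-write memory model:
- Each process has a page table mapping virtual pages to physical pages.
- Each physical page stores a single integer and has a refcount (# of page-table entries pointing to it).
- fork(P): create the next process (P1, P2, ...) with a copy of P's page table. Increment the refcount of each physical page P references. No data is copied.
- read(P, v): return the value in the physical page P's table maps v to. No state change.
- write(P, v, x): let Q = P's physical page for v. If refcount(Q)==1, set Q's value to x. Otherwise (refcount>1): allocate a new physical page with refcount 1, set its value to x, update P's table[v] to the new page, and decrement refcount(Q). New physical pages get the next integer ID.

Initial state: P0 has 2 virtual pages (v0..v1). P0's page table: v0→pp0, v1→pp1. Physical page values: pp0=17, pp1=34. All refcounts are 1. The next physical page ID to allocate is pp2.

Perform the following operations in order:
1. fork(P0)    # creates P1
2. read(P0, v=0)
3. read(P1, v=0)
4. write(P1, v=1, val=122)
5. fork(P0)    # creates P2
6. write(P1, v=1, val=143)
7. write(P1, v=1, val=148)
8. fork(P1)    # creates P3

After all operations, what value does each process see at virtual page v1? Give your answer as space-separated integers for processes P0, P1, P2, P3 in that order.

Op 1: fork(P0) -> P1. 2 ppages; refcounts: pp0:2 pp1:2
Op 2: read(P0, v0) -> 17. No state change.
Op 3: read(P1, v0) -> 17. No state change.
Op 4: write(P1, v1, 122). refcount(pp1)=2>1 -> COPY to pp2. 3 ppages; refcounts: pp0:2 pp1:1 pp2:1
Op 5: fork(P0) -> P2. 3 ppages; refcounts: pp0:3 pp1:2 pp2:1
Op 6: write(P1, v1, 143). refcount(pp2)=1 -> write in place. 3 ppages; refcounts: pp0:3 pp1:2 pp2:1
Op 7: write(P1, v1, 148). refcount(pp2)=1 -> write in place. 3 ppages; refcounts: pp0:3 pp1:2 pp2:1
Op 8: fork(P1) -> P3. 3 ppages; refcounts: pp0:4 pp1:2 pp2:2
P0: v1 -> pp1 = 34
P1: v1 -> pp2 = 148
P2: v1 -> pp1 = 34
P3: v1 -> pp2 = 148

Answer: 34 148 34 148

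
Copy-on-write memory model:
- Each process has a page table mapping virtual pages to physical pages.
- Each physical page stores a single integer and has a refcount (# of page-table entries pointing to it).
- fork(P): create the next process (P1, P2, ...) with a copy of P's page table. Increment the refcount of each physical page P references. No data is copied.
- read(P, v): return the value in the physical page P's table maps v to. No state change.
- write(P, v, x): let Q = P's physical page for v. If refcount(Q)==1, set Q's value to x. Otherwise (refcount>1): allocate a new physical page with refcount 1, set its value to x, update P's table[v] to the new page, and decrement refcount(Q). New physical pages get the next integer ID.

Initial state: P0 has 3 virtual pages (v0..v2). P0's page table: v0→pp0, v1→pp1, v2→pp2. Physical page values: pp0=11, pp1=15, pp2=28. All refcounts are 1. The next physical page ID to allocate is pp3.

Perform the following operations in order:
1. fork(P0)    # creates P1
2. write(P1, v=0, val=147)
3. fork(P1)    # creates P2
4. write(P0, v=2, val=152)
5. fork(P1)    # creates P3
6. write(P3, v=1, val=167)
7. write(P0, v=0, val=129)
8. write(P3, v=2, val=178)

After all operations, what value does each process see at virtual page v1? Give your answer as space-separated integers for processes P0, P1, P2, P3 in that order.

Answer: 15 15 15 167

Derivation:
Op 1: fork(P0) -> P1. 3 ppages; refcounts: pp0:2 pp1:2 pp2:2
Op 2: write(P1, v0, 147). refcount(pp0)=2>1 -> COPY to pp3. 4 ppages; refcounts: pp0:1 pp1:2 pp2:2 pp3:1
Op 3: fork(P1) -> P2. 4 ppages; refcounts: pp0:1 pp1:3 pp2:3 pp3:2
Op 4: write(P0, v2, 152). refcount(pp2)=3>1 -> COPY to pp4. 5 ppages; refcounts: pp0:1 pp1:3 pp2:2 pp3:2 pp4:1
Op 5: fork(P1) -> P3. 5 ppages; refcounts: pp0:1 pp1:4 pp2:3 pp3:3 pp4:1
Op 6: write(P3, v1, 167). refcount(pp1)=4>1 -> COPY to pp5. 6 ppages; refcounts: pp0:1 pp1:3 pp2:3 pp3:3 pp4:1 pp5:1
Op 7: write(P0, v0, 129). refcount(pp0)=1 -> write in place. 6 ppages; refcounts: pp0:1 pp1:3 pp2:3 pp3:3 pp4:1 pp5:1
Op 8: write(P3, v2, 178). refcount(pp2)=3>1 -> COPY to pp6. 7 ppages; refcounts: pp0:1 pp1:3 pp2:2 pp3:3 pp4:1 pp5:1 pp6:1
P0: v1 -> pp1 = 15
P1: v1 -> pp1 = 15
P2: v1 -> pp1 = 15
P3: v1 -> pp5 = 167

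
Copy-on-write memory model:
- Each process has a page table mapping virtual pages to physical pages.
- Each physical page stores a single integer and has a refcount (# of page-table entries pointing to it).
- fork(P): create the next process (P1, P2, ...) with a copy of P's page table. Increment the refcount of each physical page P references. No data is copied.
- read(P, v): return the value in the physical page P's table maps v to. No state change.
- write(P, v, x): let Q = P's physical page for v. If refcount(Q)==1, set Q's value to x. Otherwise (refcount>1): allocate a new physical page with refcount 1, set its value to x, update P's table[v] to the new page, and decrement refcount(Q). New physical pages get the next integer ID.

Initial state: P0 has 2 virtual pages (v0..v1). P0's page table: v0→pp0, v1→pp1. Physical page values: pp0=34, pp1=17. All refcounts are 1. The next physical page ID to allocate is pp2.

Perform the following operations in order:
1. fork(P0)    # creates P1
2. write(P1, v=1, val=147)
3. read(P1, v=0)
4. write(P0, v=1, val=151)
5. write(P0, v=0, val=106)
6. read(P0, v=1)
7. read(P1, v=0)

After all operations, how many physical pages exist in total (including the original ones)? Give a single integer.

Answer: 4

Derivation:
Op 1: fork(P0) -> P1. 2 ppages; refcounts: pp0:2 pp1:2
Op 2: write(P1, v1, 147). refcount(pp1)=2>1 -> COPY to pp2. 3 ppages; refcounts: pp0:2 pp1:1 pp2:1
Op 3: read(P1, v0) -> 34. No state change.
Op 4: write(P0, v1, 151). refcount(pp1)=1 -> write in place. 3 ppages; refcounts: pp0:2 pp1:1 pp2:1
Op 5: write(P0, v0, 106). refcount(pp0)=2>1 -> COPY to pp3. 4 ppages; refcounts: pp0:1 pp1:1 pp2:1 pp3:1
Op 6: read(P0, v1) -> 151. No state change.
Op 7: read(P1, v0) -> 34. No state change.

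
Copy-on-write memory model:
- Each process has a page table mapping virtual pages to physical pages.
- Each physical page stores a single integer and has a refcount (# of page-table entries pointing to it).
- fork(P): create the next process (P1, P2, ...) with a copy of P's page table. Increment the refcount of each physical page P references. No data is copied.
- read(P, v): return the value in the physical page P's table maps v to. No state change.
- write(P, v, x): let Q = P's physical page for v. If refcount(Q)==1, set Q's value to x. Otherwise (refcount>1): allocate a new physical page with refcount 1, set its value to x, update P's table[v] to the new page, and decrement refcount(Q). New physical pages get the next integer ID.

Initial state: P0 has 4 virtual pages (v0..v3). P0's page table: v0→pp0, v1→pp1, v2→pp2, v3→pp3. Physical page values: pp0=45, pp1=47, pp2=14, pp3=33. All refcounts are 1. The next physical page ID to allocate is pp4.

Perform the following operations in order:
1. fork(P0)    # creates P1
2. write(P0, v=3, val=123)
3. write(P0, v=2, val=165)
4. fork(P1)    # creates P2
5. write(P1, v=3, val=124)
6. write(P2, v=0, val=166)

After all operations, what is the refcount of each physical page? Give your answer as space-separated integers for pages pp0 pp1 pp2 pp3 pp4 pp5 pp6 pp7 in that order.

Answer: 2 3 2 1 1 1 1 1

Derivation:
Op 1: fork(P0) -> P1. 4 ppages; refcounts: pp0:2 pp1:2 pp2:2 pp3:2
Op 2: write(P0, v3, 123). refcount(pp3)=2>1 -> COPY to pp4. 5 ppages; refcounts: pp0:2 pp1:2 pp2:2 pp3:1 pp4:1
Op 3: write(P0, v2, 165). refcount(pp2)=2>1 -> COPY to pp5. 6 ppages; refcounts: pp0:2 pp1:2 pp2:1 pp3:1 pp4:1 pp5:1
Op 4: fork(P1) -> P2. 6 ppages; refcounts: pp0:3 pp1:3 pp2:2 pp3:2 pp4:1 pp5:1
Op 5: write(P1, v3, 124). refcount(pp3)=2>1 -> COPY to pp6. 7 ppages; refcounts: pp0:3 pp1:3 pp2:2 pp3:1 pp4:1 pp5:1 pp6:1
Op 6: write(P2, v0, 166). refcount(pp0)=3>1 -> COPY to pp7. 8 ppages; refcounts: pp0:2 pp1:3 pp2:2 pp3:1 pp4:1 pp5:1 pp6:1 pp7:1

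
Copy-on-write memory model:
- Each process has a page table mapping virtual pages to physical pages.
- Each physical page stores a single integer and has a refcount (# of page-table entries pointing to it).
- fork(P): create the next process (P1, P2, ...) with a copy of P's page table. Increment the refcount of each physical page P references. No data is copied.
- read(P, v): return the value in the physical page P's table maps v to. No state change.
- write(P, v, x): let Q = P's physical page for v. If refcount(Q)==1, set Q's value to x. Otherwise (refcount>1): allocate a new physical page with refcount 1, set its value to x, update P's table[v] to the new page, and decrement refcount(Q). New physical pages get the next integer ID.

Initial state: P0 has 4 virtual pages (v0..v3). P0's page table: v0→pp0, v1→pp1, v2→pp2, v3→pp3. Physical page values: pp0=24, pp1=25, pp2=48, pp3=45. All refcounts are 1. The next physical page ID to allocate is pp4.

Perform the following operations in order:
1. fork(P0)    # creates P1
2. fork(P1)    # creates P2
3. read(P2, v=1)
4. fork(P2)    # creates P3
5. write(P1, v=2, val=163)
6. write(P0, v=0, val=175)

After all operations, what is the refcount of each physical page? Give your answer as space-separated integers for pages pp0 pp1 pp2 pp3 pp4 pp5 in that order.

Answer: 3 4 3 4 1 1

Derivation:
Op 1: fork(P0) -> P1. 4 ppages; refcounts: pp0:2 pp1:2 pp2:2 pp3:2
Op 2: fork(P1) -> P2. 4 ppages; refcounts: pp0:3 pp1:3 pp2:3 pp3:3
Op 3: read(P2, v1) -> 25. No state change.
Op 4: fork(P2) -> P3. 4 ppages; refcounts: pp0:4 pp1:4 pp2:4 pp3:4
Op 5: write(P1, v2, 163). refcount(pp2)=4>1 -> COPY to pp4. 5 ppages; refcounts: pp0:4 pp1:4 pp2:3 pp3:4 pp4:1
Op 6: write(P0, v0, 175). refcount(pp0)=4>1 -> COPY to pp5. 6 ppages; refcounts: pp0:3 pp1:4 pp2:3 pp3:4 pp4:1 pp5:1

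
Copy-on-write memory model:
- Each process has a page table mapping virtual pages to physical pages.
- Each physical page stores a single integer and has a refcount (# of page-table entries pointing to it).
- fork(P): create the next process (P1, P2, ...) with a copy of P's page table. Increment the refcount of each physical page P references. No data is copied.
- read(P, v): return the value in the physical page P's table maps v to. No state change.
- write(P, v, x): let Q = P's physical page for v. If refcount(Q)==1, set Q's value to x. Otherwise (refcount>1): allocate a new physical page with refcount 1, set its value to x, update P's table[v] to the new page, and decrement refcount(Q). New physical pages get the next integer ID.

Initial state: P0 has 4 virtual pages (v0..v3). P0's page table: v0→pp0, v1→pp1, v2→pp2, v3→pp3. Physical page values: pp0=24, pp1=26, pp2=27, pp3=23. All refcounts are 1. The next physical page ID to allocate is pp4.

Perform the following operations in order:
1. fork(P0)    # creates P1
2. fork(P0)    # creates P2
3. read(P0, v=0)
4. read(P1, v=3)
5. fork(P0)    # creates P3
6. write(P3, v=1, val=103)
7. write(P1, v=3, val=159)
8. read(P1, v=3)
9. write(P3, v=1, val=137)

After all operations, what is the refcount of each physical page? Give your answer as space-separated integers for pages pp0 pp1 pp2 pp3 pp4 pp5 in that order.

Answer: 4 3 4 3 1 1

Derivation:
Op 1: fork(P0) -> P1. 4 ppages; refcounts: pp0:2 pp1:2 pp2:2 pp3:2
Op 2: fork(P0) -> P2. 4 ppages; refcounts: pp0:3 pp1:3 pp2:3 pp3:3
Op 3: read(P0, v0) -> 24. No state change.
Op 4: read(P1, v3) -> 23. No state change.
Op 5: fork(P0) -> P3. 4 ppages; refcounts: pp0:4 pp1:4 pp2:4 pp3:4
Op 6: write(P3, v1, 103). refcount(pp1)=4>1 -> COPY to pp4. 5 ppages; refcounts: pp0:4 pp1:3 pp2:4 pp3:4 pp4:1
Op 7: write(P1, v3, 159). refcount(pp3)=4>1 -> COPY to pp5. 6 ppages; refcounts: pp0:4 pp1:3 pp2:4 pp3:3 pp4:1 pp5:1
Op 8: read(P1, v3) -> 159. No state change.
Op 9: write(P3, v1, 137). refcount(pp4)=1 -> write in place. 6 ppages; refcounts: pp0:4 pp1:3 pp2:4 pp3:3 pp4:1 pp5:1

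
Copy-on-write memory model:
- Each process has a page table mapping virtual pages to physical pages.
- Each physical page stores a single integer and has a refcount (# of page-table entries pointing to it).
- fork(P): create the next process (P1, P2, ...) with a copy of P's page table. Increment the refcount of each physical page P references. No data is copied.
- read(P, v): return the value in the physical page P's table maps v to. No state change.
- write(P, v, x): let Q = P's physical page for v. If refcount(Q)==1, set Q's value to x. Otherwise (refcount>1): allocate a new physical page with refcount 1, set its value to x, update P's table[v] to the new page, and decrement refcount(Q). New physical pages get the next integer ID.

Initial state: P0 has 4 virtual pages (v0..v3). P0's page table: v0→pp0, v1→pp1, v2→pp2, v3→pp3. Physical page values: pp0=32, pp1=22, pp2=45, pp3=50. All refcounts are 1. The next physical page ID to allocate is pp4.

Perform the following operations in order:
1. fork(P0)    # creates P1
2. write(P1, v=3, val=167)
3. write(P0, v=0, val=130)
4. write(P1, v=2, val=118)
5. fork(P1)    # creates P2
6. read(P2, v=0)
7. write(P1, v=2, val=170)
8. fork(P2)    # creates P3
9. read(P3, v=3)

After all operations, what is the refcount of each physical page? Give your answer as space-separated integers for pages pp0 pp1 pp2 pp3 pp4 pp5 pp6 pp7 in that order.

Answer: 3 4 1 1 3 1 2 1

Derivation:
Op 1: fork(P0) -> P1. 4 ppages; refcounts: pp0:2 pp1:2 pp2:2 pp3:2
Op 2: write(P1, v3, 167). refcount(pp3)=2>1 -> COPY to pp4. 5 ppages; refcounts: pp0:2 pp1:2 pp2:2 pp3:1 pp4:1
Op 3: write(P0, v0, 130). refcount(pp0)=2>1 -> COPY to pp5. 6 ppages; refcounts: pp0:1 pp1:2 pp2:2 pp3:1 pp4:1 pp5:1
Op 4: write(P1, v2, 118). refcount(pp2)=2>1 -> COPY to pp6. 7 ppages; refcounts: pp0:1 pp1:2 pp2:1 pp3:1 pp4:1 pp5:1 pp6:1
Op 5: fork(P1) -> P2. 7 ppages; refcounts: pp0:2 pp1:3 pp2:1 pp3:1 pp4:2 pp5:1 pp6:2
Op 6: read(P2, v0) -> 32. No state change.
Op 7: write(P1, v2, 170). refcount(pp6)=2>1 -> COPY to pp7. 8 ppages; refcounts: pp0:2 pp1:3 pp2:1 pp3:1 pp4:2 pp5:1 pp6:1 pp7:1
Op 8: fork(P2) -> P3. 8 ppages; refcounts: pp0:3 pp1:4 pp2:1 pp3:1 pp4:3 pp5:1 pp6:2 pp7:1
Op 9: read(P3, v3) -> 167. No state change.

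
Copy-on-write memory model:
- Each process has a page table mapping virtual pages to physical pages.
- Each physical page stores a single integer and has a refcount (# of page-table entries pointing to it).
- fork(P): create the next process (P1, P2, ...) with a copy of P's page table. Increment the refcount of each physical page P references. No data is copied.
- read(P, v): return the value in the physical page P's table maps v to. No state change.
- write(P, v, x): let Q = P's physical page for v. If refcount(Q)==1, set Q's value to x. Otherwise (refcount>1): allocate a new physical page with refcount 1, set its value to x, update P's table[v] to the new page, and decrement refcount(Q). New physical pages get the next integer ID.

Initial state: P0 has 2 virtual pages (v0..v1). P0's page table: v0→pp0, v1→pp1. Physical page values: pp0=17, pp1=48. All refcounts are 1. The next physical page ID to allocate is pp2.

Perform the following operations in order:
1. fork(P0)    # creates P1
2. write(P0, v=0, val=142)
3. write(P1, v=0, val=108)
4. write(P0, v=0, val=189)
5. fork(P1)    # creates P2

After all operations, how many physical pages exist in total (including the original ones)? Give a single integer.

Answer: 3

Derivation:
Op 1: fork(P0) -> P1. 2 ppages; refcounts: pp0:2 pp1:2
Op 2: write(P0, v0, 142). refcount(pp0)=2>1 -> COPY to pp2. 3 ppages; refcounts: pp0:1 pp1:2 pp2:1
Op 3: write(P1, v0, 108). refcount(pp0)=1 -> write in place. 3 ppages; refcounts: pp0:1 pp1:2 pp2:1
Op 4: write(P0, v0, 189). refcount(pp2)=1 -> write in place. 3 ppages; refcounts: pp0:1 pp1:2 pp2:1
Op 5: fork(P1) -> P2. 3 ppages; refcounts: pp0:2 pp1:3 pp2:1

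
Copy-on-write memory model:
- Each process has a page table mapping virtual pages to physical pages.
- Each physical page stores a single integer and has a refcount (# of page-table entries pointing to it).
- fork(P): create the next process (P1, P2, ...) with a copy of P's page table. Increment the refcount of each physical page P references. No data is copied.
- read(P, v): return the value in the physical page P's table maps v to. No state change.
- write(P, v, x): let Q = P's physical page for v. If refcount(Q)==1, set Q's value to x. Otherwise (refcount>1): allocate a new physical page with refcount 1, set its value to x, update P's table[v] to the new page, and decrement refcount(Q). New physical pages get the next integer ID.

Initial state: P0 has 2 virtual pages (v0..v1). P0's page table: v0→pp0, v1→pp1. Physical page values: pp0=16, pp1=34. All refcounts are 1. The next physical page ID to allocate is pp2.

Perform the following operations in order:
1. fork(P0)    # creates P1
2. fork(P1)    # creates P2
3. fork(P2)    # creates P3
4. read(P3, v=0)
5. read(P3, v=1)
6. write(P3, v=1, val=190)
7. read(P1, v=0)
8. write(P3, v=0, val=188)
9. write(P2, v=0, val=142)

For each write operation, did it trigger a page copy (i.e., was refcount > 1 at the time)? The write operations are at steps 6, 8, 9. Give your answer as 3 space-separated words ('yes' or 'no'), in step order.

Op 1: fork(P0) -> P1. 2 ppages; refcounts: pp0:2 pp1:2
Op 2: fork(P1) -> P2. 2 ppages; refcounts: pp0:3 pp1:3
Op 3: fork(P2) -> P3. 2 ppages; refcounts: pp0:4 pp1:4
Op 4: read(P3, v0) -> 16. No state change.
Op 5: read(P3, v1) -> 34. No state change.
Op 6: write(P3, v1, 190). refcount(pp1)=4>1 -> COPY to pp2. 3 ppages; refcounts: pp0:4 pp1:3 pp2:1
Op 7: read(P1, v0) -> 16. No state change.
Op 8: write(P3, v0, 188). refcount(pp0)=4>1 -> COPY to pp3. 4 ppages; refcounts: pp0:3 pp1:3 pp2:1 pp3:1
Op 9: write(P2, v0, 142). refcount(pp0)=3>1 -> COPY to pp4. 5 ppages; refcounts: pp0:2 pp1:3 pp2:1 pp3:1 pp4:1

yes yes yes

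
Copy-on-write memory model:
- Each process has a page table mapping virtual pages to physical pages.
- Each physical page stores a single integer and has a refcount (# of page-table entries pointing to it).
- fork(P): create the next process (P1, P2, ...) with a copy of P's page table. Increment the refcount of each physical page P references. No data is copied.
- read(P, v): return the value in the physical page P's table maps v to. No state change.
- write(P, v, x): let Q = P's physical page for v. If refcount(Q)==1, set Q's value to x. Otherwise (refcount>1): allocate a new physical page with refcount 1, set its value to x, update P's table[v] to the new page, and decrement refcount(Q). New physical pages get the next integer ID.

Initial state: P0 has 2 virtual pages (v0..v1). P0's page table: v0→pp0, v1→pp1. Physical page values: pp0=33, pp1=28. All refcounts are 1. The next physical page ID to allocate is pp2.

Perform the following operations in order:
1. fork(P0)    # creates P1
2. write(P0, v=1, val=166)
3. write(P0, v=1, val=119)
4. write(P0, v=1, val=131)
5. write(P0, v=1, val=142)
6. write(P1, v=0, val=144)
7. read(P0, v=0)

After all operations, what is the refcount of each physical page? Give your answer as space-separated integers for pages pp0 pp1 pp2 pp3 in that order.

Op 1: fork(P0) -> P1. 2 ppages; refcounts: pp0:2 pp1:2
Op 2: write(P0, v1, 166). refcount(pp1)=2>1 -> COPY to pp2. 3 ppages; refcounts: pp0:2 pp1:1 pp2:1
Op 3: write(P0, v1, 119). refcount(pp2)=1 -> write in place. 3 ppages; refcounts: pp0:2 pp1:1 pp2:1
Op 4: write(P0, v1, 131). refcount(pp2)=1 -> write in place. 3 ppages; refcounts: pp0:2 pp1:1 pp2:1
Op 5: write(P0, v1, 142). refcount(pp2)=1 -> write in place. 3 ppages; refcounts: pp0:2 pp1:1 pp2:1
Op 6: write(P1, v0, 144). refcount(pp0)=2>1 -> COPY to pp3. 4 ppages; refcounts: pp0:1 pp1:1 pp2:1 pp3:1
Op 7: read(P0, v0) -> 33. No state change.

Answer: 1 1 1 1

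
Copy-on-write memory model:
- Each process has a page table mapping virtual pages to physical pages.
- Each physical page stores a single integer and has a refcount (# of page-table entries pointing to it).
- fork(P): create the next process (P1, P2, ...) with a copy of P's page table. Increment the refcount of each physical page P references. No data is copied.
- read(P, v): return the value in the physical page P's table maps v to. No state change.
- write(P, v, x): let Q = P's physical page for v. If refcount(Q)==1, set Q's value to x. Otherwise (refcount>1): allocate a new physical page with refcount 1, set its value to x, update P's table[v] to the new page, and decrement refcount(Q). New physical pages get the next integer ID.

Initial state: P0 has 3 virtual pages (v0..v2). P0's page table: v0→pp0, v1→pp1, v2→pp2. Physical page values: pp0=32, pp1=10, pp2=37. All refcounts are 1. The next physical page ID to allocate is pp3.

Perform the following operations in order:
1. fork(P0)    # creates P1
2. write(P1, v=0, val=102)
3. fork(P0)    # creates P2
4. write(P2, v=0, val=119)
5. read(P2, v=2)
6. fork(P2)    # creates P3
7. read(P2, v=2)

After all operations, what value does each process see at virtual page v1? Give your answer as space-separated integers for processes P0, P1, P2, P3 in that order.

Op 1: fork(P0) -> P1. 3 ppages; refcounts: pp0:2 pp1:2 pp2:2
Op 2: write(P1, v0, 102). refcount(pp0)=2>1 -> COPY to pp3. 4 ppages; refcounts: pp0:1 pp1:2 pp2:2 pp3:1
Op 3: fork(P0) -> P2. 4 ppages; refcounts: pp0:2 pp1:3 pp2:3 pp3:1
Op 4: write(P2, v0, 119). refcount(pp0)=2>1 -> COPY to pp4. 5 ppages; refcounts: pp0:1 pp1:3 pp2:3 pp3:1 pp4:1
Op 5: read(P2, v2) -> 37. No state change.
Op 6: fork(P2) -> P3. 5 ppages; refcounts: pp0:1 pp1:4 pp2:4 pp3:1 pp4:2
Op 7: read(P2, v2) -> 37. No state change.
P0: v1 -> pp1 = 10
P1: v1 -> pp1 = 10
P2: v1 -> pp1 = 10
P3: v1 -> pp1 = 10

Answer: 10 10 10 10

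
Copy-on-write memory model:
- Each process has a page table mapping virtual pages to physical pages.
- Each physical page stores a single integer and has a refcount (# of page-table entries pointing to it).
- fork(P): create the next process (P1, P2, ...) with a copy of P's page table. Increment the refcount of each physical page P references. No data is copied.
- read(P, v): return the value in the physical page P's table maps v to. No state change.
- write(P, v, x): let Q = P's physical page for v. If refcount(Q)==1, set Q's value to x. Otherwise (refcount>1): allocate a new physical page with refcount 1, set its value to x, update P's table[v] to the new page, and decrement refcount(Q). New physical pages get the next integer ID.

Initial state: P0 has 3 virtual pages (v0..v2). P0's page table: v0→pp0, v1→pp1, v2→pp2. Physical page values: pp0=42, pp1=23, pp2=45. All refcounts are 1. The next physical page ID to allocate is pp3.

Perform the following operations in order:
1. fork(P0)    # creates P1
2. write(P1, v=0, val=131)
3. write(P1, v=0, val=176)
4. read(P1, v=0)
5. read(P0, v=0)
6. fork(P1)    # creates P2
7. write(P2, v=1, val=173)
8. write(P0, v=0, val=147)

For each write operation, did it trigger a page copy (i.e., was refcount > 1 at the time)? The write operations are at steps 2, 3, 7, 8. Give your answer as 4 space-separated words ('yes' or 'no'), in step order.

Op 1: fork(P0) -> P1. 3 ppages; refcounts: pp0:2 pp1:2 pp2:2
Op 2: write(P1, v0, 131). refcount(pp0)=2>1 -> COPY to pp3. 4 ppages; refcounts: pp0:1 pp1:2 pp2:2 pp3:1
Op 3: write(P1, v0, 176). refcount(pp3)=1 -> write in place. 4 ppages; refcounts: pp0:1 pp1:2 pp2:2 pp3:1
Op 4: read(P1, v0) -> 176. No state change.
Op 5: read(P0, v0) -> 42. No state change.
Op 6: fork(P1) -> P2. 4 ppages; refcounts: pp0:1 pp1:3 pp2:3 pp3:2
Op 7: write(P2, v1, 173). refcount(pp1)=3>1 -> COPY to pp4. 5 ppages; refcounts: pp0:1 pp1:2 pp2:3 pp3:2 pp4:1
Op 8: write(P0, v0, 147). refcount(pp0)=1 -> write in place. 5 ppages; refcounts: pp0:1 pp1:2 pp2:3 pp3:2 pp4:1

yes no yes no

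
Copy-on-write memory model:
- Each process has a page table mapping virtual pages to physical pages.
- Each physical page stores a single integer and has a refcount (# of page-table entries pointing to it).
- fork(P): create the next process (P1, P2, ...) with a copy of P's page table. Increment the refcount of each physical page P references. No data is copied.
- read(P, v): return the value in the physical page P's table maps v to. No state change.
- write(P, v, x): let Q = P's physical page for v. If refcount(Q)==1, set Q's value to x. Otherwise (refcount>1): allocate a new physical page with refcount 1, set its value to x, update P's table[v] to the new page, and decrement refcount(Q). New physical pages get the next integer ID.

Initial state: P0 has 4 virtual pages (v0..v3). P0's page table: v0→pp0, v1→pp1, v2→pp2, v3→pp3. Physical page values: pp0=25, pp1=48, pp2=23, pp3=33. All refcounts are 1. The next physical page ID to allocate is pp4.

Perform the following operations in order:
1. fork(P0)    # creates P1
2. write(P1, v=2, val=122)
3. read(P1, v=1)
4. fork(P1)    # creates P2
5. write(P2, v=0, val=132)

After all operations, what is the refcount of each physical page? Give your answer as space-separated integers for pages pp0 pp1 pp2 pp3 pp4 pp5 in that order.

Op 1: fork(P0) -> P1. 4 ppages; refcounts: pp0:2 pp1:2 pp2:2 pp3:2
Op 2: write(P1, v2, 122). refcount(pp2)=2>1 -> COPY to pp4. 5 ppages; refcounts: pp0:2 pp1:2 pp2:1 pp3:2 pp4:1
Op 3: read(P1, v1) -> 48. No state change.
Op 4: fork(P1) -> P2. 5 ppages; refcounts: pp0:3 pp1:3 pp2:1 pp3:3 pp4:2
Op 5: write(P2, v0, 132). refcount(pp0)=3>1 -> COPY to pp5. 6 ppages; refcounts: pp0:2 pp1:3 pp2:1 pp3:3 pp4:2 pp5:1

Answer: 2 3 1 3 2 1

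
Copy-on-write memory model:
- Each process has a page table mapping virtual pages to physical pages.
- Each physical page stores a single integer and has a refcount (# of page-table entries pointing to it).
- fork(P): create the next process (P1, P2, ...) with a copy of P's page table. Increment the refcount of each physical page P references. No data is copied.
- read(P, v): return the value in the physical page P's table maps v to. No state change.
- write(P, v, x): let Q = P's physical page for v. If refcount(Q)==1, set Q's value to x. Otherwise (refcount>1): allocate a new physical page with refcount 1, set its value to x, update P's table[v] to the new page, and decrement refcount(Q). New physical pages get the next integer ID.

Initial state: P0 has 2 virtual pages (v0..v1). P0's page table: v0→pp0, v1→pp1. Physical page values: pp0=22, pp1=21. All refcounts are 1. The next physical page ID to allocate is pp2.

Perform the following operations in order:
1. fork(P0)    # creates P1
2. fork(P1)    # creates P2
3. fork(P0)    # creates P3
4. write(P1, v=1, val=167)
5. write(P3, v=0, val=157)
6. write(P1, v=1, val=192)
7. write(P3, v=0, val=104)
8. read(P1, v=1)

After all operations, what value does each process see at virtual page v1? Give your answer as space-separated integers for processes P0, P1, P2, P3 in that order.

Op 1: fork(P0) -> P1. 2 ppages; refcounts: pp0:2 pp1:2
Op 2: fork(P1) -> P2. 2 ppages; refcounts: pp0:3 pp1:3
Op 3: fork(P0) -> P3. 2 ppages; refcounts: pp0:4 pp1:4
Op 4: write(P1, v1, 167). refcount(pp1)=4>1 -> COPY to pp2. 3 ppages; refcounts: pp0:4 pp1:3 pp2:1
Op 5: write(P3, v0, 157). refcount(pp0)=4>1 -> COPY to pp3. 4 ppages; refcounts: pp0:3 pp1:3 pp2:1 pp3:1
Op 6: write(P1, v1, 192). refcount(pp2)=1 -> write in place. 4 ppages; refcounts: pp0:3 pp1:3 pp2:1 pp3:1
Op 7: write(P3, v0, 104). refcount(pp3)=1 -> write in place. 4 ppages; refcounts: pp0:3 pp1:3 pp2:1 pp3:1
Op 8: read(P1, v1) -> 192. No state change.
P0: v1 -> pp1 = 21
P1: v1 -> pp2 = 192
P2: v1 -> pp1 = 21
P3: v1 -> pp1 = 21

Answer: 21 192 21 21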